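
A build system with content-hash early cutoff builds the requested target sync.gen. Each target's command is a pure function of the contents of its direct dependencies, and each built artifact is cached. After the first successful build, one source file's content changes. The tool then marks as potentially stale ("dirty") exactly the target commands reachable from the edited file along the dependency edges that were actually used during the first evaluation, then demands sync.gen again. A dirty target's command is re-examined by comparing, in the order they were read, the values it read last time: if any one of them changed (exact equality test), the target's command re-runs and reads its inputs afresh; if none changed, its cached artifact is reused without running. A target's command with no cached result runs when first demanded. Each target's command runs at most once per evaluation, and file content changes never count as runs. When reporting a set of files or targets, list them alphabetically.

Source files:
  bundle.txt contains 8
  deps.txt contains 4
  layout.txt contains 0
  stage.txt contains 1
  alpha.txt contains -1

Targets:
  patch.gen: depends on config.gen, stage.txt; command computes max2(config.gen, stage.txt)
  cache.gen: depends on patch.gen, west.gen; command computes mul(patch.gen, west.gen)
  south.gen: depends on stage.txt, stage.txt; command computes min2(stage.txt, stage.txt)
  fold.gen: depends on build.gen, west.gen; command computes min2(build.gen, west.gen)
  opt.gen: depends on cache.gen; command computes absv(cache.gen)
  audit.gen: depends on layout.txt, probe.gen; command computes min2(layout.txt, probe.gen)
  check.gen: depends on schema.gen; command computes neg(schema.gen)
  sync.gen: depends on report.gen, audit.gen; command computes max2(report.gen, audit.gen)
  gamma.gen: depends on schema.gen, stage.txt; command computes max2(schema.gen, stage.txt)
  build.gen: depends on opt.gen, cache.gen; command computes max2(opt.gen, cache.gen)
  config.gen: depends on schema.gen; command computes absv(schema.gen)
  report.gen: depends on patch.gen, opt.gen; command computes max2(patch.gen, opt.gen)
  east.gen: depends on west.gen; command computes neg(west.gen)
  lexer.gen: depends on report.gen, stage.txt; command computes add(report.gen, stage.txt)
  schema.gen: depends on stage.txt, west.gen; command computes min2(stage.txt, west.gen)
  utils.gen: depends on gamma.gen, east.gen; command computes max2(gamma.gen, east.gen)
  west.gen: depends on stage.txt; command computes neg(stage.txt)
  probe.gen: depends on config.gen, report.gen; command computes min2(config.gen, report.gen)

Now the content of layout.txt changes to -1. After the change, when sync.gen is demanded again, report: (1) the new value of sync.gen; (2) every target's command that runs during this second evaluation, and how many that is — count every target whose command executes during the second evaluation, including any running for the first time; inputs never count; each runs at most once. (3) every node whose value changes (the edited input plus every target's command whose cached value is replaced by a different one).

First evaluation (everything demanded from the output):
  west.gen = neg(1) = -1
  schema.gen = min2(1, -1) = -1
  config.gen = absv(-1) = 1
  patch.gen = max2(1, 1) = 1
  cache.gen = mul(1, -1) = -1
  opt.gen = absv(-1) = 1
  report.gen = max2(1, 1) = 1
  probe.gen = min2(1, 1) = 1
  audit.gen = min2(0, 1) = 0
  sync.gen = max2(1, 0) = 1

Propagation after the edit:
  audit.gen: runs — layout.txt 0->-1; result -1.
  sync.gen: runs — audit.gen 0->-1; result 1 (same value as before).

New value of sync.gen: 1.
Target commands that run: audit.gen, sync.gen — 2 in total.
Values that change: audit.gen, layout.txt.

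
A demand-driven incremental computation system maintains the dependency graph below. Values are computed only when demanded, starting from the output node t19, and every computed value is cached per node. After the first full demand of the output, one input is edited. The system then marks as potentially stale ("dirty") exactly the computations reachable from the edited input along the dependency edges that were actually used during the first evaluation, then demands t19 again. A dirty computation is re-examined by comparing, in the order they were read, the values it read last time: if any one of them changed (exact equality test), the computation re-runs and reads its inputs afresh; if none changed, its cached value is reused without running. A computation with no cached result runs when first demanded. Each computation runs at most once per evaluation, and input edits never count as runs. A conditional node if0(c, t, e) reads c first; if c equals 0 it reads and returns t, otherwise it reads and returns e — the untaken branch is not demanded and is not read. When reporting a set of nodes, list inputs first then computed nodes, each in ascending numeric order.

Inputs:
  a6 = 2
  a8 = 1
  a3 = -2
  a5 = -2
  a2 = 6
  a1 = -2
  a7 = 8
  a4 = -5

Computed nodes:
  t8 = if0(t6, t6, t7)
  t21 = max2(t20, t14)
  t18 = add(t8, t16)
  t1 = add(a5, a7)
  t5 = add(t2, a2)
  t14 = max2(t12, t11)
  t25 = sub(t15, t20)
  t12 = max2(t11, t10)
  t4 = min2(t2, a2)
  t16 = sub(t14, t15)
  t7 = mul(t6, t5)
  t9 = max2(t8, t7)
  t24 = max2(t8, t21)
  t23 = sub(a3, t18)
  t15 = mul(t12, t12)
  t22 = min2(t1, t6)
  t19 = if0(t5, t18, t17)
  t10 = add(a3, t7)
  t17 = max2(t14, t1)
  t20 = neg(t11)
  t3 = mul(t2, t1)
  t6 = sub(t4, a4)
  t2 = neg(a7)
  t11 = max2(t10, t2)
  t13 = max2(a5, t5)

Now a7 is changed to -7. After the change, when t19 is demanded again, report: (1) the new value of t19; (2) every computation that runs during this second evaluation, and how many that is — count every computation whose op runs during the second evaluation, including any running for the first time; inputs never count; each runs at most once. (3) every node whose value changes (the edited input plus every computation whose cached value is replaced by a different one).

First evaluation (everything demanded from the output):
  t1 = add(-2, 8) = 6
  t2 = neg(8) = -8
  t4 = min2(-8, 6) = -8
  t5 = add(-8, 6) = -2
  t6 = sub(-8, -5) = -3
  t7 = mul(-3, -2) = 6
  t10 = add(-2, 6) = 4
  t11 = max2(4, -8) = 4
  t12 = max2(4, 4) = 4
  t14 = max2(4, 4) = 4
  t17 = max2(4, 6) = 6
  t19 = if0(t5=-2 -> else branch t17) = 6

Propagation after the edit:
  t1: runs — a7 8->-7; result -9.
  t2: runs — a7 8->-7; result 7.
  t4: runs — t2 -8->7; result 6.
  t5: runs — t2 -8->7; result 13.
  t6: runs — t4 -8->6; result 11.
  t7: runs — t6 -3->11; t5 -2->13; result 143.
  t10: runs — t7 6->143; result 141.
  t11: runs — t10 4->141; t2 -8->7; result 141.
  t12: runs — t11 4->141; t10 4->141; result 141.
  t14: runs — t12 4->141; t11 4->141; result 141.
  t17: runs — t14 4->141; t1 6->-9; result 141.
  t19: runs — t5 -2->13; t17 6->141; result 141.

New value of t19: 141.
Computations that run: t1, t2, t4, t5, t6, t7, t10, t11, t12, t14, t17, t19 — 12 in total.
Values that change: a7, t1, t2, t4, t5, t6, t7, t10, t11, t12, t14, t17, t19.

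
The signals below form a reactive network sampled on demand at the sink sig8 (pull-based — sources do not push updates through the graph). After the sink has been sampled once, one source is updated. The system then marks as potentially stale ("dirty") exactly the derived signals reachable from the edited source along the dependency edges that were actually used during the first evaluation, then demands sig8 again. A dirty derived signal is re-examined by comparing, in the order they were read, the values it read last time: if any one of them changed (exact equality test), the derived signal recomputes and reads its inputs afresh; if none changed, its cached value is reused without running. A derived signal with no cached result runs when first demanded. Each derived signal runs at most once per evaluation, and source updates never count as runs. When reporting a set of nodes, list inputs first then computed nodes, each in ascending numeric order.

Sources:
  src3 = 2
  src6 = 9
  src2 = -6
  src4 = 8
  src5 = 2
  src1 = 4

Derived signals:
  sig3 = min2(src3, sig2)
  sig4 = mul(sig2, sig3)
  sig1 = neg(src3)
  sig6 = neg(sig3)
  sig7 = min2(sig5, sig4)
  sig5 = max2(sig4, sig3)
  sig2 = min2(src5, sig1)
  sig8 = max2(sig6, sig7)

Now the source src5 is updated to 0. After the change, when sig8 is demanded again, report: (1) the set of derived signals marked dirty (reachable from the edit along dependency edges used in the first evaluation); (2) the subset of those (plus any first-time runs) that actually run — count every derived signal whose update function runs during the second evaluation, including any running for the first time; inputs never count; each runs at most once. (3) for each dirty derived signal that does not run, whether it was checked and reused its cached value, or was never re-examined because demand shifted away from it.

Initial pass — values computed on the first demand:
  sig1 = neg(2) = -2
  sig2 = min2(2, -2) = -2
  sig3 = min2(2, -2) = -2
  sig4 = mul(-2, -2) = 4
  sig5 = max2(4, -2) = 4
  sig6 = neg(-2) = 2
  sig7 = min2(4, 4) = 4
  sig8 = max2(2, 4) = 4

Second demand — change propagation:
  sig2: re-runs because src5 2->0; new result -2 (unchanged).
  sig3: re-examined; everything it read last time is the same (src3 unchanged, sig2 unchanged) — cache -2 kept, no run.
  sig4: re-examined; everything it read last time is the same (sig2 unchanged, sig3 unchanged) — cache 4 kept, no run.
  sig5: re-examined; everything it read last time is the same (sig4 unchanged, sig3 unchanged) — cache 4 kept, no run.
  sig6: re-examined; everything it read last time is the same (sig3 unchanged) — cache 2 kept, no run.
  sig7: re-examined; everything it read last time is the same (sig5 unchanged, sig4 unchanged) — cache 4 kept, no run.
  sig8: re-examined; everything it read last time is the same (sig6 unchanged, sig7 unchanged) — cache 4 kept, no run.

The important point: sig2 recomputes to an identical value, and the output ends up unchanged.

Dirty set: sig2, sig3, sig4, sig5, sig6, sig7, sig8.
Run set: sig2 (1 run).
Re-examined without running (cache reused): sig3, sig4, sig5, sig6, sig7, sig8.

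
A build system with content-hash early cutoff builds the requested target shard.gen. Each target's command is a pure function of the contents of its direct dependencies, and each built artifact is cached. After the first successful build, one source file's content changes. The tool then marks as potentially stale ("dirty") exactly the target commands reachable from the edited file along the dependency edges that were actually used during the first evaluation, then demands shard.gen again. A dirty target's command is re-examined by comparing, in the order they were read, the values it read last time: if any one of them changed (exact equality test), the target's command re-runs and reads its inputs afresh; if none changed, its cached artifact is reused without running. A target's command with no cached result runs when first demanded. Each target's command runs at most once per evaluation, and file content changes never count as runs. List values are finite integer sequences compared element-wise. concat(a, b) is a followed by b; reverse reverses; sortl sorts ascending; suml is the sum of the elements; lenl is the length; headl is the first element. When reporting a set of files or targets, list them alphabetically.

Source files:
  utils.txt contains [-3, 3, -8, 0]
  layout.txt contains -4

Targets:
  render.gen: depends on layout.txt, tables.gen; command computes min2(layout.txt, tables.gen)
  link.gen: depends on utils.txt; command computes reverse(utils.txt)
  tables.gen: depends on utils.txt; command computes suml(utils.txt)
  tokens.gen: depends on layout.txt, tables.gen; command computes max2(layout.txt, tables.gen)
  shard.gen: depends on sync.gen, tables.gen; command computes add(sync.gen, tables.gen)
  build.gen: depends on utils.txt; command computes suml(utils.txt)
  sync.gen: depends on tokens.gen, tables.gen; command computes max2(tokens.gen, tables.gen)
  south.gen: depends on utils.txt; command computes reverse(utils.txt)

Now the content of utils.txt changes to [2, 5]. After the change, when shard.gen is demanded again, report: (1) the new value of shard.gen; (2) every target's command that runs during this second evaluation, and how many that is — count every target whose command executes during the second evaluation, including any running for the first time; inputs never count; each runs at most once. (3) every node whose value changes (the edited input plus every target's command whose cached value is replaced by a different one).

First evaluation (everything demanded from the output):
  tables.gen = suml([-3, 3, -8, 0]) = -8
  tokens.gen = max2(-4, -8) = -4
  sync.gen = max2(-4, -8) = -4
  shard.gen = add(-4, -8) = -12

Propagation after the edit:
  tables.gen: runs — utils.txt [-3, 3, -8, 0]->[2, 5]; result 7.
  tokens.gen: runs — tables.gen -8->7; result 7.
  sync.gen: runs — tokens.gen -4->7; tables.gen -8->7; result 7.
  shard.gen: runs — sync.gen -4->7; tables.gen -8->7; result 14.

New value of shard.gen: 14.
Target commands that run: shard.gen, sync.gen, tables.gen, tokens.gen — 4 in total.
Values that change: shard.gen, sync.gen, tables.gen, tokens.gen, utils.txt.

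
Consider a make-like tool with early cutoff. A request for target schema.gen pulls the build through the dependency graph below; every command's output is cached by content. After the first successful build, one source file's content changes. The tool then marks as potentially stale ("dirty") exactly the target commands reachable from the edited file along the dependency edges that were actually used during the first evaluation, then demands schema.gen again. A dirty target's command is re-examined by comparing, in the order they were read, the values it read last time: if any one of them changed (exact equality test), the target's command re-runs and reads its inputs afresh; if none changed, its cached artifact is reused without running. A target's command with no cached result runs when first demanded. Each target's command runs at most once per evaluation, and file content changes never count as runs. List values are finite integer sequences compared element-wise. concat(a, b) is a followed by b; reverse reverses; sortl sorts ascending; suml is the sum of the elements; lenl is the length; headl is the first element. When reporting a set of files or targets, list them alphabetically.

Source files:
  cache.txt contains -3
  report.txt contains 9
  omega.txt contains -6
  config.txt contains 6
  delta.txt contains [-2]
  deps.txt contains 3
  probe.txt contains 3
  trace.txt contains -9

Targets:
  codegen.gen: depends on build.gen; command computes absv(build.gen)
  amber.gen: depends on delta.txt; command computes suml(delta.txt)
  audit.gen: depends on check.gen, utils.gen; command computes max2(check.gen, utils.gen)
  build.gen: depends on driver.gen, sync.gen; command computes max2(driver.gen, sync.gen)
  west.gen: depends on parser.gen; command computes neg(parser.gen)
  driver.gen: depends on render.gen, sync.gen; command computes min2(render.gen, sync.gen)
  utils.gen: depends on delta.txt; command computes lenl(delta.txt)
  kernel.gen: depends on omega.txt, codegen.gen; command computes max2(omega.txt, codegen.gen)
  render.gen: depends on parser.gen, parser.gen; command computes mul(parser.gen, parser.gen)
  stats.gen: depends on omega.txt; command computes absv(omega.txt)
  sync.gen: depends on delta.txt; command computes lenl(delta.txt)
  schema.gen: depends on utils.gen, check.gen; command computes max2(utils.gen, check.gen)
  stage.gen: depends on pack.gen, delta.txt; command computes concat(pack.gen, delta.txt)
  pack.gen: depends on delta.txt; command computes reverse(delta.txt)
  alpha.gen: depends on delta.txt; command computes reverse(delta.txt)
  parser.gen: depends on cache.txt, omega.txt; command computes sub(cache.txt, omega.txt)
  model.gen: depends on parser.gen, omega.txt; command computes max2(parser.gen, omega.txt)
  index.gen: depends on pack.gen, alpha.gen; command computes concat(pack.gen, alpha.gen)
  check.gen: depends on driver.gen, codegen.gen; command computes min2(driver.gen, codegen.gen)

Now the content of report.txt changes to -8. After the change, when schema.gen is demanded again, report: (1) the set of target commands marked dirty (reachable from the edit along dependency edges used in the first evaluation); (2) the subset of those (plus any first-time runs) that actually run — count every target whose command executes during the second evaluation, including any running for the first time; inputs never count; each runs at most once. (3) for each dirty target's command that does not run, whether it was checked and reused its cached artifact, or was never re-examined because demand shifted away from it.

The edit dirties: none.
0 target commands run: none.
No dirty target's command escaped a run.
Note the shortcut — nothing in the graph depends on report.txt at all, so no recomputation happens.

First demand of the output computes:
  parser.gen = sub(-3, -6) = 3
  render.gen = mul(3, 3) = 9
  sync.gen = lenl([-2]) = 1
  driver.gen = min2(9, 1) = 1
  build.gen = max2(1, 1) = 1
  codegen.gen = absv(1) = 1
  check.gen = min2(1, 1) = 1
  utils.gen = lenl([-2]) = 1
  schema.gen = max2(1, 1) = 1

After the edit, cleaning proceeds:
  no node depends on report.txt at all; the second demand re-runs nothing.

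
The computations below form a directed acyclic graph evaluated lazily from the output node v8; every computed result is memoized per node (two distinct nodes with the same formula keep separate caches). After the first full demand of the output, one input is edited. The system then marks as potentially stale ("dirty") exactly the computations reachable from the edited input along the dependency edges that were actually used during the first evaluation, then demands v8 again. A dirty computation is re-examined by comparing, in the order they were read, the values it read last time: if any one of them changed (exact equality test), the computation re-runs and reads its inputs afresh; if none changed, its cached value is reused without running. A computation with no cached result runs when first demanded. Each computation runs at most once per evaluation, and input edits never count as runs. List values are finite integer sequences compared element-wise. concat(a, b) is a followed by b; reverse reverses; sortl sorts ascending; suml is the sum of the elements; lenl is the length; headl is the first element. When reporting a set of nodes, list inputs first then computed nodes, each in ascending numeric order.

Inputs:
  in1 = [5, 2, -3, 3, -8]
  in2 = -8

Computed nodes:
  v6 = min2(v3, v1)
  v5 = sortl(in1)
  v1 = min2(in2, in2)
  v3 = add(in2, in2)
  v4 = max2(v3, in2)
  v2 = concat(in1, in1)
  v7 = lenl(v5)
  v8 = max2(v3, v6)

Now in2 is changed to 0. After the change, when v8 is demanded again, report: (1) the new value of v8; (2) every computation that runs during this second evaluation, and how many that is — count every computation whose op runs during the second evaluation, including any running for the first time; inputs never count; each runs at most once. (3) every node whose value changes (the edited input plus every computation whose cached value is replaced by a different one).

First demand of the output computes:
  v1 = min2(-8, -8) = -8
  v3 = add(-8, -8) = -16
  v6 = min2(-16, -8) = -16
  v8 = max2(-16, -16) = -16

After the edit, cleaning proceeds:
  v1: a read changed (in2 -8->0; in2 -8->0) — executes, giving 0.
  v3: a read changed (in2 -8->0; in2 -8->0) — executes, giving 0.
  v6: a read changed (v3 -16->0; v1 -8->0) — executes, giving 0.
  v8: a read changed (v3 -16->0; v6 -16->0) — executes, giving 0.

Demanding v8 again yields 0.
4 computations run: v1, v3, v6, v8.
The nodes whose values change: in2, v1, v3, v6, v8.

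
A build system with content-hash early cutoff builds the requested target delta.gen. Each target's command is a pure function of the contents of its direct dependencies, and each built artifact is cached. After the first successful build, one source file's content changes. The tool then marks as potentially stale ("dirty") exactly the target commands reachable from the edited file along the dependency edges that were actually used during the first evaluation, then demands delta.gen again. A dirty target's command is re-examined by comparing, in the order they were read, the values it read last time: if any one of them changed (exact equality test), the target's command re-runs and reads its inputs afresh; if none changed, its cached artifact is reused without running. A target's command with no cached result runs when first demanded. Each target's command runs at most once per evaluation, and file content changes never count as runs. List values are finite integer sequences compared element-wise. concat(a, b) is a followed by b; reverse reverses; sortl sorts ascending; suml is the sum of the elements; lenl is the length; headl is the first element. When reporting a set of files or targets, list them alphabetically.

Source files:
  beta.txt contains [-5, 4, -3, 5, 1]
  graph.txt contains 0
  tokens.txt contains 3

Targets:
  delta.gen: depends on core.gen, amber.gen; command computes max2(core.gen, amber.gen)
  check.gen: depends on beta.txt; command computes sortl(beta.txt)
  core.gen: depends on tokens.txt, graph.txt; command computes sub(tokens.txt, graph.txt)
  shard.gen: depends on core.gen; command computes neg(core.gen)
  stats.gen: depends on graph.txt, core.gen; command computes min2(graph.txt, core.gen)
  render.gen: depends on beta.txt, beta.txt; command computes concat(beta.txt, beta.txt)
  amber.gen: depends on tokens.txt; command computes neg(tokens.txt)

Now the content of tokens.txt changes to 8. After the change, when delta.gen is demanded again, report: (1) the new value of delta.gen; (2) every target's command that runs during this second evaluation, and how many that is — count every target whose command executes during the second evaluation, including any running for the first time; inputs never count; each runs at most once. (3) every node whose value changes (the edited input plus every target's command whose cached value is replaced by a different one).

First evaluation (everything demanded from the output):
  amber.gen = neg(3) = -3
  core.gen = sub(3, 0) = 3
  delta.gen = max2(3, -3) = 3

Propagation after the edit:
  amber.gen: runs — tokens.txt 3->8; result -8.
  core.gen: runs — tokens.txt 3->8; result 8.
  delta.gen: runs — core.gen 3->8; amber.gen -3->-8; result 8.

New value of delta.gen: 8.
Target commands that run: amber.gen, core.gen, delta.gen — 3 in total.
Values that change: amber.gen, core.gen, delta.gen, tokens.txt.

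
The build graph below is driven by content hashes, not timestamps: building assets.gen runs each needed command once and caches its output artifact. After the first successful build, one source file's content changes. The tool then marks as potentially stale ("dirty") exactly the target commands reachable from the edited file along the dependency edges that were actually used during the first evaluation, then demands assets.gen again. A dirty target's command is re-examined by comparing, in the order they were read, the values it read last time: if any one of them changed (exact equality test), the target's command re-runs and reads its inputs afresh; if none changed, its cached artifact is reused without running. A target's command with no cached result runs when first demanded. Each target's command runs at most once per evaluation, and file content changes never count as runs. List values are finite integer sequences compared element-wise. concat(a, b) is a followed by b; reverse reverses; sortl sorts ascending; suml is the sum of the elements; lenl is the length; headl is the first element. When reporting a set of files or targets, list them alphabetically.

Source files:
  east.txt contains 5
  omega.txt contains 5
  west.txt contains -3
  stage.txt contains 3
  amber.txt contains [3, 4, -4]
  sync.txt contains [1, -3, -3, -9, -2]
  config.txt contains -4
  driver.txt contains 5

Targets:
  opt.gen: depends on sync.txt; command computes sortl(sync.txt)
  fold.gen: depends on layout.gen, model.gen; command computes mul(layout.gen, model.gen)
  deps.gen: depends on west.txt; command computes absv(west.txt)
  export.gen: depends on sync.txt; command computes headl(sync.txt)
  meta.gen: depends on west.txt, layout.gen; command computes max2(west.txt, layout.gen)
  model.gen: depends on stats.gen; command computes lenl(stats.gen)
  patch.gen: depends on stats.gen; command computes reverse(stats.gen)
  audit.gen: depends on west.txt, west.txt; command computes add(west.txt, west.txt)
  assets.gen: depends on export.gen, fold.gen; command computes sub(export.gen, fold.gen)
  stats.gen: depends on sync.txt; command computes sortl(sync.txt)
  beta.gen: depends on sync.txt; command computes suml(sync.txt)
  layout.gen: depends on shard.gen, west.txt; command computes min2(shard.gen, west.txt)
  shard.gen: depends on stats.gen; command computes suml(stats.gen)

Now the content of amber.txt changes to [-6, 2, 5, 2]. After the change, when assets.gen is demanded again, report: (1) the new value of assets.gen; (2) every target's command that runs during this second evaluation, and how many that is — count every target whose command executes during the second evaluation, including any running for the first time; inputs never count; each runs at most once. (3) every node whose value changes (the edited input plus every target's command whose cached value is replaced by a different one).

Initial pass — values computed on the first demand:
  export.gen = headl([1, -3, -3, -9, -2]) = 1
  stats.gen = sortl([1, -3, -3, -9, -2]) = [-9, -3, -3, -2, 1]
  model.gen = lenl([-9, -3, -3, -2, 1]) = 5
  shard.gen = suml([-9, -3, -3, -2, 1]) = -16
  layout.gen = min2(-16, -3) = -16
  fold.gen = mul(-16, 5) = -80
  assets.gen = sub(1, -80) = 81

Second demand — change propagation:
  no demanded computation ever read amber.txt, so the edit dirties nothing and nothing runs.

The important point: nothing the output needs ever reads amber.txt, so the edit is invisible to it.

assets.gen now evaluates to 81.
Run set: none (0 run).
Changed values: amber.txt.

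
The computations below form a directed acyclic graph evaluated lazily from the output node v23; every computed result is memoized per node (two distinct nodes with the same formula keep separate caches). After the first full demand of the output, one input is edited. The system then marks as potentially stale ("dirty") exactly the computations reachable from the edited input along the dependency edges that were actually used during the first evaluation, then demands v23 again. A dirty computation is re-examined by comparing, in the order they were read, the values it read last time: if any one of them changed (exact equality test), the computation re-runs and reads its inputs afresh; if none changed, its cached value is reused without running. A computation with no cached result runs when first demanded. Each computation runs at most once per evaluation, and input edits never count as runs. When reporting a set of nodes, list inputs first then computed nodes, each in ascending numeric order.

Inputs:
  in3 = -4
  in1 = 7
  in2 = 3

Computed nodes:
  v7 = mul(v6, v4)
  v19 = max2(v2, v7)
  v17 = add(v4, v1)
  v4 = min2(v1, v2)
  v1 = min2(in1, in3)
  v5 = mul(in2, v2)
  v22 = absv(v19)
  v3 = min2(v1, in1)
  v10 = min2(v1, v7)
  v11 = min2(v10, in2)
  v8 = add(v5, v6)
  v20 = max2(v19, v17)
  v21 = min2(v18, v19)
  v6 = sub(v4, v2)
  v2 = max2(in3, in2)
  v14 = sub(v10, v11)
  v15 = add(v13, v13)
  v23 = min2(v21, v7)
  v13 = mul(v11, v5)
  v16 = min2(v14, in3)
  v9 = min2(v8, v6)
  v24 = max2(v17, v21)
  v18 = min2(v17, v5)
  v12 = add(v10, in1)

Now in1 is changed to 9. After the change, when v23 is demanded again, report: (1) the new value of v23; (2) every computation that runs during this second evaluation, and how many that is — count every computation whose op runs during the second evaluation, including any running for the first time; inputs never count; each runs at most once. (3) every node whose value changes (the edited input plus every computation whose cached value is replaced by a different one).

Demanding v23 again yields -8.
1 computations run: v1.
The nodes whose values change: in1.
Note the absorption at v1: it re-runs yet its value is the same, leaving the output's value untouched.

First demand of the output computes:
  v1 = min2(7, -4) = -4
  v2 = max2(-4, 3) = 3
  v4 = min2(-4, 3) = -4
  v5 = mul(3, 3) = 9
  v6 = sub(-4, 3) = -7
  v7 = mul(-7, -4) = 28
  v17 = add(-4, -4) = -8
  v18 = min2(-8, 9) = -8
  v19 = max2(3, 28) = 28
  v21 = min2(-8, 28) = -8
  v23 = min2(-8, 28) = -8

After the edit, cleaning proceeds:
  v1: a read changed (in1 7->9) — executes, giving -4 — identical to its old value.
  v4: dirty, but its reads are unchanged (v1 unchanged, v2 unchanged); cached -4 stands.
  v6: dirty, but its reads are unchanged (v4 unchanged, v2 unchanged); cached -7 stands.
  v7: dirty, but its reads are unchanged (v6 unchanged, v4 unchanged); cached 28 stands.
  v17: dirty, but its reads are unchanged (v4 unchanged, v1 unchanged); cached -8 stands.
  v18: dirty, but its reads are unchanged (v17 unchanged, v5 unchanged); cached -8 stands.
  v19: dirty, but its reads are unchanged (v2 unchanged, v7 unchanged); cached 28 stands.
  v21: dirty, but its reads are unchanged (v18 unchanged, v19 unchanged); cached -8 stands.
  v23: dirty, but its reads are unchanged (v21 unchanged, v7 unchanged); cached -8 stands.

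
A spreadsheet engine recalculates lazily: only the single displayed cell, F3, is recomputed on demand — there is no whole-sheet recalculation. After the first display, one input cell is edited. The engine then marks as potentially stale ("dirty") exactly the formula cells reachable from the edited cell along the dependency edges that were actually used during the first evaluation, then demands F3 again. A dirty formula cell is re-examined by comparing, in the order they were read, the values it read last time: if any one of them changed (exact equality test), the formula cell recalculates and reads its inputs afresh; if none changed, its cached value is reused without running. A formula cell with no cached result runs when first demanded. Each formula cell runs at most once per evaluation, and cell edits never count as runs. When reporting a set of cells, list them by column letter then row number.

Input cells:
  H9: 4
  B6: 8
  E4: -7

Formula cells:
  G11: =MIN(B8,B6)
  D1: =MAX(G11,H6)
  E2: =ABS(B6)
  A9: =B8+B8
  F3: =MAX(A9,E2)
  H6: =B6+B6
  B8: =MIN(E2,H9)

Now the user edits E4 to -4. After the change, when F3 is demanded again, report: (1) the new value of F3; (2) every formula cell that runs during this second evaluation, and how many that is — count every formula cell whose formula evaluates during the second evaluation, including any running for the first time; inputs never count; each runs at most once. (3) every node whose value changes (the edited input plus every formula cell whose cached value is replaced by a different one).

First evaluation (everything demanded from the output):
  E2 = ABS(8) = 8
  B8 = MIN(8, 4) = 4
  A9 = 4 + 4 = 8
  F3 = MAX(8, 8) = 8

Propagation after the edit:
  E4 feeds no computation that the output demands — nothing is marked dirty and nothing runs.

Key observation: E4 is never demanded by the output, so the edit triggers no recomputation at all.

New value of F3: 8.
Formula cells that run: none — 0 in total.
Values that change: E4.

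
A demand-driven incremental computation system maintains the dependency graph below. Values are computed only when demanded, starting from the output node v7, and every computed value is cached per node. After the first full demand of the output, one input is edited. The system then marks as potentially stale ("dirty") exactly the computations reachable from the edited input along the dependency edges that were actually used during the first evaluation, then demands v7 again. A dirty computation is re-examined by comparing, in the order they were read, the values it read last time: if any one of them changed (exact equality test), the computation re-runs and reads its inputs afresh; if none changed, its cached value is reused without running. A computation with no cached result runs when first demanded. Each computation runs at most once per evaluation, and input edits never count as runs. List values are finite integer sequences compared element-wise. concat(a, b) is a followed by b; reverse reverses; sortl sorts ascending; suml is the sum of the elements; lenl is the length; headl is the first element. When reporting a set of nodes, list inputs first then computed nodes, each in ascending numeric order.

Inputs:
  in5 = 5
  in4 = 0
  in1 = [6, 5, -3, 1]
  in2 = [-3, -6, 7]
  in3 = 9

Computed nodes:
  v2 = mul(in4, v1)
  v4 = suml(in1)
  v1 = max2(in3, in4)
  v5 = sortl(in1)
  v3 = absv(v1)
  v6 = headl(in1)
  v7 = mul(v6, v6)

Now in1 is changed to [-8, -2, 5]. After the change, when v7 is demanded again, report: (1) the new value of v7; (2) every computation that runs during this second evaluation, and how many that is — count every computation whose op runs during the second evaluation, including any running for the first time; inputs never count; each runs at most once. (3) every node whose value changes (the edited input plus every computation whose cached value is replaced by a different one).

First evaluation (everything demanded from the output):
  v6 = headl([6, 5, -3, 1]) = 6
  v7 = mul(6, 6) = 36

Propagation after the edit:
  v6: runs — in1 [6, 5, -3, 1]->[-8, -2, 5]; result -8.
  v7: runs — v6 6->-8; v6 6->-8; result 64.

New value of v7: 64.
Computations that run: v6, v7 — 2 in total.
Values that change: in1, v6, v7.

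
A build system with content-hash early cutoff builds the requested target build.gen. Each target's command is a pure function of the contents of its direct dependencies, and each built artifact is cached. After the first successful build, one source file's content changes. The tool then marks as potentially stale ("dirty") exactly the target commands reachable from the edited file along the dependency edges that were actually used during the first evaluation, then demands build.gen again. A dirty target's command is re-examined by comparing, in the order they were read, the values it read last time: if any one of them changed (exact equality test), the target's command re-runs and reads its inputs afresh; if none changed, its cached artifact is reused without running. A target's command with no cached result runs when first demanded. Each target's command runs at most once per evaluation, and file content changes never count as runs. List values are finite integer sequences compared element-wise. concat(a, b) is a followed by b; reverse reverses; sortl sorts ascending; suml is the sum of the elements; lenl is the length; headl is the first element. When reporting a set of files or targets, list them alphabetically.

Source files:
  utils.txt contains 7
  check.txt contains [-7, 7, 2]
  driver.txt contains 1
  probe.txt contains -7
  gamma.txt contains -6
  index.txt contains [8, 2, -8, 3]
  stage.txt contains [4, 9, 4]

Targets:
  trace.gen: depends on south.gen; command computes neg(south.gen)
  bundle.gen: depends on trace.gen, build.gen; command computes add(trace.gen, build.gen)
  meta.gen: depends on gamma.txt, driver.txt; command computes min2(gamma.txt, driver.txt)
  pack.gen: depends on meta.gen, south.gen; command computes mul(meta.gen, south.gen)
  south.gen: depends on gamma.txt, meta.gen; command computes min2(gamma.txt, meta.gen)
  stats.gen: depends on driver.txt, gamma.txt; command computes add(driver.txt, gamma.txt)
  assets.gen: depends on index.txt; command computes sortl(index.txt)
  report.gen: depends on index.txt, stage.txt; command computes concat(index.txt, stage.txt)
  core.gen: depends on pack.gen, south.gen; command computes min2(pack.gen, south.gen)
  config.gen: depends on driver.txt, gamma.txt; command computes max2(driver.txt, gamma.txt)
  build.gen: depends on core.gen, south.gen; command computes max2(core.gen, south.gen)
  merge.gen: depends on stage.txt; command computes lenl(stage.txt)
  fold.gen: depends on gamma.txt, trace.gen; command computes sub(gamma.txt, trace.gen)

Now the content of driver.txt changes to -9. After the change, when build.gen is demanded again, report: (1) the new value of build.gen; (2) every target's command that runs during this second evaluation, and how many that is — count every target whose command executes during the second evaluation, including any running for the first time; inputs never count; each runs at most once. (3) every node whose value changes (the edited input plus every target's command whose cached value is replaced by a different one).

New value of build.gen: -9.
Target commands that run: build.gen, core.gen, meta.gen, pack.gen, south.gen — 5 in total.
Values that change: build.gen, core.gen, driver.txt, meta.gen, pack.gen, south.gen.

First evaluation (everything demanded from the output):
  meta.gen = min2(-6, 1) = -6
  south.gen = min2(-6, -6) = -6
  pack.gen = mul(-6, -6) = 36
  core.gen = min2(36, -6) = -6
  build.gen = max2(-6, -6) = -6

Propagation after the edit:
  meta.gen: runs — driver.txt 1->-9; result -9.
  south.gen: runs — meta.gen -6->-9; result -9.
  pack.gen: runs — meta.gen -6->-9; south.gen -6->-9; result 81.
  core.gen: runs — pack.gen 36->81; south.gen -6->-9; result -9.
  build.gen: runs — core.gen -6->-9; south.gen -6->-9; result -9.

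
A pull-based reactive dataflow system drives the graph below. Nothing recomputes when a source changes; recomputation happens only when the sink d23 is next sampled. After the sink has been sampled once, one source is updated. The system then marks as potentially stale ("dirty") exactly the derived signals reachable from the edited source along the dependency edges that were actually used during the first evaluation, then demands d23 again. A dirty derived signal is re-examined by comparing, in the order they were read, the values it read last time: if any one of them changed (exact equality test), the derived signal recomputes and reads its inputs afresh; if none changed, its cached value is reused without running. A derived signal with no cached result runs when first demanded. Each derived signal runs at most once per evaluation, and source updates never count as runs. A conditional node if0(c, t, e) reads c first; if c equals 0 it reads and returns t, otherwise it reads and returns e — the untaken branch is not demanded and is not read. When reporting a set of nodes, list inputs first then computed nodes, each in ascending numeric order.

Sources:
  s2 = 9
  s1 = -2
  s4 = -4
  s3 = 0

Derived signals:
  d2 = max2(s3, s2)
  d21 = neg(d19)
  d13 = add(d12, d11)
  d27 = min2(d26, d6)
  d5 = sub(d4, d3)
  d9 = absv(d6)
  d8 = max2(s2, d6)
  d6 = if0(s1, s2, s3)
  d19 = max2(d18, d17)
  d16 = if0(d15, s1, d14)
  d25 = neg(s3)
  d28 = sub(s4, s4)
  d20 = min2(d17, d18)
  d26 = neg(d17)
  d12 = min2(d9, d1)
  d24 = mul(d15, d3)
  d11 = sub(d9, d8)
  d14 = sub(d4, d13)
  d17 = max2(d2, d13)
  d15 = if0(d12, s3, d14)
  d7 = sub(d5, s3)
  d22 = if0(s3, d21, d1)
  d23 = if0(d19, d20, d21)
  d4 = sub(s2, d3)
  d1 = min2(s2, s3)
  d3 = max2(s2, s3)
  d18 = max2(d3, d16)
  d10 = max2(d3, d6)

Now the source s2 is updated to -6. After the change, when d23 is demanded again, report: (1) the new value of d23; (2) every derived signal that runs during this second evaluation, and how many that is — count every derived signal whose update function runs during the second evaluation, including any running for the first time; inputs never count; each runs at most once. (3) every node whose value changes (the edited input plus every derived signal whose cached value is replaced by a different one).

New value of d23: 0.
Derived signals that run: d1, d2, d3, d4, d8, d11, d12, d13, d14, d15, d17, d18, d19, d20, d23 — 15 in total.
Values that change: s2, d1, d2, d3, d8, d11, d12, d13, d17, d18, d19, d23.
Key observation: a condition flipped, so demand moved to the other branch — d21 is never re-examined.

First evaluation (everything demanded from the output):
  d1 = min2(9, 0) = 0
  d2 = max2(0, 9) = 9
  d3 = max2(9, 0) = 9
  d6 = if0(s1=-2 -> else branch s3) = 0
  d8 = max2(9, 0) = 9
  d9 = absv(0) = 0
  d11 = sub(0, 9) = -9
  d12 = min2(0, 0) = 0
  d13 = add(0, -9) = -9
  d15 = if0(d12=0 -> then branch s3) = 0
  d16 = if0(d15=0 -> then branch s1) = -2
  d17 = max2(9, -9) = 9
  d18 = max2(9, -2) = 9
  d19 = max2(9, 9) = 9
  d21 = neg(9) = -9
  d23 = if0(d19=9 -> else branch d21) = -9

Propagation after the edit:
  d1: runs — s2 9->-6; result -6.
  d2: runs — s2 9->-6; result 0.
  d3: runs — s2 9->-6; result 0.
  d4: demanded for the first time — runs, produces -6.
  d8: runs — s2 9->-6; result 0.
  d11: runs — d8 9->0; result 0.
  d12: runs — d1 0->-6; result -6.
  d13: runs — d12 0->-6; d11 -9->0; result -6.
  d14: demanded for the first time — runs, produces 0.
  d15: runs — d12 0->-6; result 0 (same value as before).
  d16: checked — values it read are unchanged (d15 unchanged, s1 unchanged); reused cached -2 without running.
  d17: runs — d2 9->0; d13 -9->-6; result 0.
  d18: runs — d3 9->0; result 0.
  d19: runs — d18 9->0; d17 9->0; result 0.
  d20: demanded for the first time — runs, produces 0.
  d21: marked dirty but never re-examined — demand shifted away from it.
  d23: runs — d19 9->0; result 0.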